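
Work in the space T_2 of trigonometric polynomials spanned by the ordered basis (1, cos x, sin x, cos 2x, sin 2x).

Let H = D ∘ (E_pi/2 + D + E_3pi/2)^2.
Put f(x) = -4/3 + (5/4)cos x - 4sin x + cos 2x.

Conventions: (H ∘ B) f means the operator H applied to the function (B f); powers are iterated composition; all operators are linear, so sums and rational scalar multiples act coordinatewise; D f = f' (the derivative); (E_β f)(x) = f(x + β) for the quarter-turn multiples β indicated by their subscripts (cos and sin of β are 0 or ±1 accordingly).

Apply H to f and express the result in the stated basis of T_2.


E_pi/2 f = -4/3 - 4cos x - (5/4)sin x - cos 2x
D f = -4cos x - (5/4)sin x - 2sin 2x
E_3pi/2 f = -4/3 + 4cos x + (5/4)sin x - cos 2x
(E_pi/2 + D + E_3pi/2) f = -8/3 - 4cos x - (5/4)sin x - 2cos 2x - 2sin 2x
E_pi/2 (E_pi/2 + D + E_3pi/2) f = -8/3 - (5/4)cos x + 4sin x + 2cos 2x + 2sin 2x
D (E_pi/2 + D + E_3pi/2) f = -(5/4)cos x + 4sin x - 4cos 2x + 4sin 2x
E_3pi/2 (E_pi/2 + D + E_3pi/2) f = -8/3 + (5/4)cos x - 4sin x + 2cos 2x + 2sin 2x
(E_pi/2 + D + E_3pi/2) (E_pi/2 + D + E_3pi/2) f = -16/3 - (5/4)cos x + 4sin x + 8sin 2x
D (E_pi/2 + D + E_3pi/2)^2 f = 4cos x + (5/4)sin x + 16cos 2x

the result is g(x) = 4cos x + (5/4)sin x + 16cos 2x


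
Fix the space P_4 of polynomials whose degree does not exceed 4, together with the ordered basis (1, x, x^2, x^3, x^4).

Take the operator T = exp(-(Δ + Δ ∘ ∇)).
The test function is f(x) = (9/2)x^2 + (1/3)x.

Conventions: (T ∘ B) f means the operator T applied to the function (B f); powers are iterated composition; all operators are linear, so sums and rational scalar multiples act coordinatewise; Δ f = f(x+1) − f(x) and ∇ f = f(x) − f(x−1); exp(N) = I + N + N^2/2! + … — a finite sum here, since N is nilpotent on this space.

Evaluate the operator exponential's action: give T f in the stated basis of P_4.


order-1 term: -9x - 83/6
order-2 term: 9/2
the series for exp(-(Δ + Δ ∘ ∇)) f terminates at order 2
exp(-(Δ + Δ ∘ ∇)) f = (9/2)x^2 - (26/3)x - 28/3

g(x) = (9/2)x^2 - (26/3)x - 28/3


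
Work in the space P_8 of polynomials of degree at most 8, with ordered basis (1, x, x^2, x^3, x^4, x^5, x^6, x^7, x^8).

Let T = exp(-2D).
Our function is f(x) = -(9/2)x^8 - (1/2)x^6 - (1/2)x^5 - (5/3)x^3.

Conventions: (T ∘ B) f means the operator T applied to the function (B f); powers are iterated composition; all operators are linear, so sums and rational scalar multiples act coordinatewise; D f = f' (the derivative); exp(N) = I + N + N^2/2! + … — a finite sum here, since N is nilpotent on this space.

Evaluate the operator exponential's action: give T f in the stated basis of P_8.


the result is g(x) = -(9/2)x^8 + 72x^7 - (1009/2)x^6 + (4043/2)x^5 - 5065x^4 + (24367/3)x^3 - 8134x^2 + 4644x - 3464/3

order-1 term: 72x^7 + 6x^5 + 5x^4 + 10x^2
order-2 term: -504x^6 - 30x^4 - 20x^3 - 20x
order-3 term: 2016x^5 + 80x^3 + 40x^2 + 40/3
order-4 term: -5040x^4 - 120x^2 - 40x
order-5 term: 8064x^3 + 96x + 16
order-6 term: -8064x^2 - 32
order-7 term: 4608x
order-8 term: -1152
the series for exp(-2D) f terminates at order 8
exp(-2D) f = -(9/2)x^8 + 72x^7 - (1009/2)x^6 + (4043/2)x^5 - 5065x^4 + (24367/3)x^3 - 8134x^2 + 4644x - 3464/3


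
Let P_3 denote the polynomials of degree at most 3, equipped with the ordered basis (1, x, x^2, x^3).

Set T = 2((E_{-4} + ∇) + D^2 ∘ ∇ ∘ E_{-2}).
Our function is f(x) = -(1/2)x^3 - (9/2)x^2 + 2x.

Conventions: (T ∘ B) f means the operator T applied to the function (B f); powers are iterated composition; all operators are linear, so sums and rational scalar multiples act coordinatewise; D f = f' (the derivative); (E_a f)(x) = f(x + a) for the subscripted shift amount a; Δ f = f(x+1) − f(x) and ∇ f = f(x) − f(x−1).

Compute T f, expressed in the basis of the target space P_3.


E_{-4} f = -(1/2)x^3 + (3/2)x^2 + 14x - 48
∇ f = -(3/2)x^2 - (15/2)x + 6
(E_{-4} + ∇) f = -(1/2)x^3 + (13/2)x - 42
E_{-2} f = -(1/2)x^3 - (3/2)x^2 + 14x - 18
∇ E_{-2} f = -(3/2)x^2 - (3/2)x + 15
D (∇ ∘ E_{-2}) f = -3x - 3/2
D D (∇ ∘ E_{-2}) f = -3
((E_{-4} + ∇) + D^2 ∘ ∇ ∘ E_{-2}) f = -(1/2)x^3 + (13/2)x - 45
(2((E_{-4} + ∇) + D^2 ∘ ∇ ∘ E_{-2})) f = -x^3 + 13x - 90

the image equals g(x) = -x^3 + 13x - 90


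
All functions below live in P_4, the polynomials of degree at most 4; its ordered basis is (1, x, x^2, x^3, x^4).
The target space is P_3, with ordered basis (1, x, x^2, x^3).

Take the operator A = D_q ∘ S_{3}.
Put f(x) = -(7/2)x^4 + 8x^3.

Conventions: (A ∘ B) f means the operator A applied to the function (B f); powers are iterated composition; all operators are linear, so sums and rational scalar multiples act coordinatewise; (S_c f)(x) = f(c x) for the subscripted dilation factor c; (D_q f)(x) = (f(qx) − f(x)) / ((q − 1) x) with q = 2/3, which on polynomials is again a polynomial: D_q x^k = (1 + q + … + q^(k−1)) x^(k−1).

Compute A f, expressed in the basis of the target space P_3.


the image equals g(x) = -(1365/2)x^3 + 456x^2

S_{3} f = -(567/2)x^4 + 216x^3
D_q S_{3} f = -(1365/2)x^3 + 456x^2


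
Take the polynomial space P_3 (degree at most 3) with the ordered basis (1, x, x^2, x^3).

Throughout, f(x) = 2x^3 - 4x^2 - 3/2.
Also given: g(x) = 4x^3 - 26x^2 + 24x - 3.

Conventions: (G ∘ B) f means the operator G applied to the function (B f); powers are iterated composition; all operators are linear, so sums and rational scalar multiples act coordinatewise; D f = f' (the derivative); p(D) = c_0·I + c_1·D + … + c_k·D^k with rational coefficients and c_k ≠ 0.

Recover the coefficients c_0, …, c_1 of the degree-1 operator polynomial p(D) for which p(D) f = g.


p(D) = 2·I − 3·D, i.e. c_0 = 2, c_1 = -3

D^0 f = 2x^3 - 4x^2 - 3/2
D^1 f = 6x^2 - 8x
matching coefficients of g against c_0 f + c_1 Df + … from the top degree down determines the c_i
solution: c_0 = 2, c_1 = -3


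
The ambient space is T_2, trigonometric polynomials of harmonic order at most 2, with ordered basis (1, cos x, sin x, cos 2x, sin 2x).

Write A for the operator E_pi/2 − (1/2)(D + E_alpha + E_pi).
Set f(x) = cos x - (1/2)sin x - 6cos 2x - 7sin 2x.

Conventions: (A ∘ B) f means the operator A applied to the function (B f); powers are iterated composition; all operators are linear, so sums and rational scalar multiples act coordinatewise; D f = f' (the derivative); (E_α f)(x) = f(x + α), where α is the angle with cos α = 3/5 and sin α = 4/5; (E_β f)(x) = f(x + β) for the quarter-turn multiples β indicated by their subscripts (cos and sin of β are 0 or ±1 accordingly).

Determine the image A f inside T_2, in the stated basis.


the image equals g(x) = (3/20)cos x - (1/5)sin x + (463/25)cos 2x + (16/25)sin 2x

E_pi/2 f = -(1/2)cos x - sin x + 6cos 2x + 7sin 2x
D f = -(1/2)cos x - sin x - 14cos 2x + 12sin 2x
E_alpha f = (1/5)cos x - (11/10)sin x - (126/25)cos 2x + (193/25)sin 2x
E_pi f = -cos x + (1/2)sin x - 6cos 2x - 7sin 2x
(D + E_alpha + E_pi) f = -(13/10)cos x - (8/5)sin x - (626/25)cos 2x + (318/25)sin 2x
(-(1/2)(D + E_alpha + E_pi)) f = (13/20)cos x + (4/5)sin x + (313/25)cos 2x - (159/25)sin 2x
(E_pi/2 − (1/2)(D + E_alpha + E_pi)) f = (3/20)cos x - (1/5)sin x + (463/25)cos 2x + (16/25)sin 2x


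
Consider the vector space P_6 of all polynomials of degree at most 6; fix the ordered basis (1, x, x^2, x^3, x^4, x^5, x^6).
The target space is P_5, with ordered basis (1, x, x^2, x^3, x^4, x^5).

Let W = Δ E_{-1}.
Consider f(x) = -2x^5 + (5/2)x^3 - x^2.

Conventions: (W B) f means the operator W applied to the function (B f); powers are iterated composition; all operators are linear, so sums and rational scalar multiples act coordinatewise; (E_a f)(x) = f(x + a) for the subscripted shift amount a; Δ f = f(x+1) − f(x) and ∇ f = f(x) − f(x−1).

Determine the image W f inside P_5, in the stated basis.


E_{-1} f = -2x^5 + 10x^4 - (35/2)x^3 + (23/2)x^2 - (1/2)x - 3/2
Δ E_{-1} f = -10x^4 + 20x^3 - (25/2)x^2 + (1/2)x + 3/2

the result is g(x) = -10x^4 + 20x^3 - (25/2)x^2 + (1/2)x + 3/2


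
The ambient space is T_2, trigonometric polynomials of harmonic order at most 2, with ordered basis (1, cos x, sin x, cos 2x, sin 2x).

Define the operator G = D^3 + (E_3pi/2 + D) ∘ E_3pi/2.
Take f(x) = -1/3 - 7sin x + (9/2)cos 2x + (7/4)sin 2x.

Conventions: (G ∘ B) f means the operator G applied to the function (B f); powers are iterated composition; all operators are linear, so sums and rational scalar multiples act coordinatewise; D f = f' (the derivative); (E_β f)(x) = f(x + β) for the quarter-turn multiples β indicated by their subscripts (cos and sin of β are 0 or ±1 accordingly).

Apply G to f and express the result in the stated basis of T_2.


the image equals g(x) = -1/3 + 7cos x - 13cos 2x + (187/4)sin 2x

D f = -7cos x + (7/2)cos 2x - 9sin 2x
D D f = 7sin x - 18cos 2x - 7sin 2x
D D D f = 7cos x - 14cos 2x + 36sin 2x
E_3pi/2 f = -1/3 + 7cos x - (9/2)cos 2x - (7/4)sin 2x
E_3pi/2 E_3pi/2 f = -1/3 + 7sin x + (9/2)cos 2x + (7/4)sin 2x
D E_3pi/2 f = -7sin x - (7/2)cos 2x + 9sin 2x
(E_3pi/2 + D) E_3pi/2 f = -1/3 + cos 2x + (43/4)sin 2x
(D^3 + (E_3pi/2 + D) ∘ E_3pi/2) f = -1/3 + 7cos x - 13cos 2x + (187/4)sin 2x


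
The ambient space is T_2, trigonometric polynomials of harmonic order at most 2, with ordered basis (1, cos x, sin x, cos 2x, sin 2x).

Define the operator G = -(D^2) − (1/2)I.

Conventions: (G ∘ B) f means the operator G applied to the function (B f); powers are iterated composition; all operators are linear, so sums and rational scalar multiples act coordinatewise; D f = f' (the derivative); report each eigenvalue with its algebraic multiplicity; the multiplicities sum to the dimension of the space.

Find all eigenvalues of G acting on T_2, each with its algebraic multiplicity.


image of 1: -1/2
image of cos x: (1/2)cos x
image of sin x: (1/2)sin x
image of cos 2x: (7/2)cos 2x
image of sin 2x: (7/2)sin 2x
the matrix is diagonal; its diagonal is (-1/2, 1/2, 1/2, 7/2, 7/2)
for a triangular matrix the eigenvalues are the diagonal entries, with algebraic multiplicity their repetition count

λ = -1/2 (multiplicity 1), λ = 1/2 (multiplicity 2), λ = 7/2 (multiplicity 2)


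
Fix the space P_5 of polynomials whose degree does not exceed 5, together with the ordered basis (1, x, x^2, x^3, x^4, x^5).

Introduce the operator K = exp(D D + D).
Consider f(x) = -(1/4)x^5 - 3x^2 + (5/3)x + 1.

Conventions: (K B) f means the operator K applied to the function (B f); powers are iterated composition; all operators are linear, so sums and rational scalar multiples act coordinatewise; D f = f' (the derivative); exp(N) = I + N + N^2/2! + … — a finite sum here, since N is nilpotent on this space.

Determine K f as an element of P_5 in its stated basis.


order-1 term: -(5/4)x^4 - 5x^3 - 6x - 13/3
order-2 term: -(5/2)x^3 - 15x^2 - 15x - 3
order-3 term: -(5/2)x^2 - 15x - 15
order-4 term: -(5/4)x - 5
order-5 term: -1/4
the series for exp(D D + D) f terminates at order 5
exp(D D + D) f = -(1/4)x^5 - (5/4)x^4 - (15/2)x^3 - (41/2)x^2 - (427/12)x - 319/12

the result is g(x) = -(1/4)x^5 - (5/4)x^4 - (15/2)x^3 - (41/2)x^2 - (427/12)x - 319/12


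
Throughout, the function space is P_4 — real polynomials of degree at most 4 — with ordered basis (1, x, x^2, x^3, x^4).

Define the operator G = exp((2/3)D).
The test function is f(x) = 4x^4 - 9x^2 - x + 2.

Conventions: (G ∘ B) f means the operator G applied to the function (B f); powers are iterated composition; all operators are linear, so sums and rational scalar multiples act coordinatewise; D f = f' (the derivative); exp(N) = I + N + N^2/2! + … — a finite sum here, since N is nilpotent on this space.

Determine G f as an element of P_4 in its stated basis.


g(x) = 4x^4 + (32/3)x^3 + (5/3)x^2 - (223/27)x - 152/81

order-1 term: (32/3)x^3 - 12x - 2/3
order-2 term: (32/3)x^2 - 4
order-3 term: (128/27)x
order-4 term: 64/81
the series for exp((2/3)D) f terminates at order 4
exp((2/3)D) f = 4x^4 + (32/3)x^3 + (5/3)x^2 - (223/27)x - 152/81


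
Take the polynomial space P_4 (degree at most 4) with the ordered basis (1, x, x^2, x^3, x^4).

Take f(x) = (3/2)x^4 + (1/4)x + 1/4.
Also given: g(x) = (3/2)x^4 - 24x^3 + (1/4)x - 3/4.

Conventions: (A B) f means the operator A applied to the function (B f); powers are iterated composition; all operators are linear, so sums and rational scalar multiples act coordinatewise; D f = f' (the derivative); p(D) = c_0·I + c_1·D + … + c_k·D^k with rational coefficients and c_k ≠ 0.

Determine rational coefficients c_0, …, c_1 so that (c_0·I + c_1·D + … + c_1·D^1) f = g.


D^0 f = (3/2)x^4 + (1/4)x + 1/4
D^1 f = 6x^3 + 1/4
matching coefficients of g against c_0 f + c_1 Df + … from the top degree down determines the c_i
solution: c_0 = 1, c_1 = -4

p(D) = I − 4·D, i.e. c_0 = 1, c_1 = -4


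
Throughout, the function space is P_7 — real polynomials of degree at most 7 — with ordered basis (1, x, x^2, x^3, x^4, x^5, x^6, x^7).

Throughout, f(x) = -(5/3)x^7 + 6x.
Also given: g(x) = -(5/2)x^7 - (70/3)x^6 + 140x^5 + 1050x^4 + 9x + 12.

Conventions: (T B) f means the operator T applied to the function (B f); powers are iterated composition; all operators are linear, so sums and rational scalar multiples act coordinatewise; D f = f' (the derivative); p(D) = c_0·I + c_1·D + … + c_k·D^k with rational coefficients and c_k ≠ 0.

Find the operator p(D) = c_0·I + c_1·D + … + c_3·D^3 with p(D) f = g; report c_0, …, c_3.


c_0 = 3/2, c_1 = 2, c_2 = -2, c_3 = -3

D^0 f = -(5/3)x^7 + 6x
D^1 f = -(35/3)x^6 + 6
D^2 f = -70x^5
D^3 f = -350x^4
matching coefficients of g against c_0 f + c_1 Df + … from the top degree down determines the c_i
solution: c_0 = 3/2, c_1 = 2, c_2 = -2, c_3 = -3


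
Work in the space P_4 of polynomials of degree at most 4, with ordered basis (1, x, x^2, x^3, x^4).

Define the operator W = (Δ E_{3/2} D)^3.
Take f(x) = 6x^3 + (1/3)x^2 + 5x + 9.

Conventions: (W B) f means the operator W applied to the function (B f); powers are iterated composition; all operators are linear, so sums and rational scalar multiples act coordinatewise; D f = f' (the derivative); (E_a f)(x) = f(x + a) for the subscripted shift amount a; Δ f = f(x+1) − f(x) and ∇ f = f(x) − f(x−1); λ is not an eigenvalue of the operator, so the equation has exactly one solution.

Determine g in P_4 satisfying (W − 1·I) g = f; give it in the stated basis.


write g with unknown coordinates in the stated basis and equate coefficients in (W − 1·I) g = f
solving from the highest basis element down gives g = -6x^3 - (1/3)x^2 - 5x - 9
check: W g = 0
so W g − 1·g = 6x^3 + (1/3)x^2 + 5x + 9 = f ✓

the image equals g(x) = -6x^3 - (1/3)x^2 - 5x - 9


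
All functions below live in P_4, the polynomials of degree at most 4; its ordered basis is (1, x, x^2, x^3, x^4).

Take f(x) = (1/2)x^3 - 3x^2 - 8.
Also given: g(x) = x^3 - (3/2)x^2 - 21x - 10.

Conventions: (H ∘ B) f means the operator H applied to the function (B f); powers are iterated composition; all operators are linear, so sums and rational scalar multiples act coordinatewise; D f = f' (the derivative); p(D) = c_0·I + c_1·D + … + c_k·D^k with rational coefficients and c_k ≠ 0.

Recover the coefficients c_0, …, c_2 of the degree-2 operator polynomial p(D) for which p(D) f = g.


c_0 = 2, c_1 = 3, c_2 = -1

D^0 f = (1/2)x^3 - 3x^2 - 8
D^1 f = (3/2)x^2 - 6x
D^2 f = 3x - 6
matching coefficients of g against c_0 f + c_1 Df + … from the top degree down determines the c_i
solution: c_0 = 2, c_1 = 3, c_2 = -1


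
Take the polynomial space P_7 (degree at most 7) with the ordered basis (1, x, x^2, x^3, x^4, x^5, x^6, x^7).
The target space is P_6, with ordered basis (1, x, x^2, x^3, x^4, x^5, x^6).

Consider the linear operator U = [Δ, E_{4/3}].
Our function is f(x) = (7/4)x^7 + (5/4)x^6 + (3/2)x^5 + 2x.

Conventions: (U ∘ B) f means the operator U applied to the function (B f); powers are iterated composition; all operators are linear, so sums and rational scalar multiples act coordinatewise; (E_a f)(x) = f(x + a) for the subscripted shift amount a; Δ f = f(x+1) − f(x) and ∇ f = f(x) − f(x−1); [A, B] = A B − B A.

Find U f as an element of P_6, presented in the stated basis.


E_{4/3} f = (7/4)x^7 + (211/12)x^6 + (461/6)x^5 + (5090/27)x^4 + (22640/81)x^3 + (20224/81)x^2 + (91954/729)x + 63688/2187
Δ E_{4/3} f = (49/4)x^6 + (569/4)x^5 + (4255/6)x^4 + (209015/108)x^3 + (164077/54)x^2 + (840413/324)x + 1370531/1458
Δ f = (49/4)x^6 + (177/4)x^5 + (175/2)x^4 + (405/4)x^3 + (141/2)x^2 + (109/4)x + 13/2
E_{4/3} Δ f = (49/4)x^6 + (569/4)x^5 + (4255/6)x^4 + (209015/108)x^3 + (164077/54)x^2 + (840413/324)x + 1370531/1458
[Δ, E_{4/3}] f = 0

the image equals g(x) = 0


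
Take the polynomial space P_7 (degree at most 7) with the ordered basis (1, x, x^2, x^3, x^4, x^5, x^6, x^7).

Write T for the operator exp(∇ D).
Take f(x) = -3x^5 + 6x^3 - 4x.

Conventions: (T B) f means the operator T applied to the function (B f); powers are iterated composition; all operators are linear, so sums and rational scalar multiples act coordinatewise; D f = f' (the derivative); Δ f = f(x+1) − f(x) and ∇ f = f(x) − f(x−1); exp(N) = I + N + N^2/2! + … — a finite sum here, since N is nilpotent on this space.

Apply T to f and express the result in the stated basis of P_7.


g(x) = -3x^5 - 54x^3 + 90x^2 - 208x + 177

order-1 term: -60x^3 + 90x^2 - 24x - 3
order-2 term: -180x + 180
the series for exp(∇ D) f terminates at order 2
exp(∇ D) f = -3x^5 - 54x^3 + 90x^2 - 208x + 177


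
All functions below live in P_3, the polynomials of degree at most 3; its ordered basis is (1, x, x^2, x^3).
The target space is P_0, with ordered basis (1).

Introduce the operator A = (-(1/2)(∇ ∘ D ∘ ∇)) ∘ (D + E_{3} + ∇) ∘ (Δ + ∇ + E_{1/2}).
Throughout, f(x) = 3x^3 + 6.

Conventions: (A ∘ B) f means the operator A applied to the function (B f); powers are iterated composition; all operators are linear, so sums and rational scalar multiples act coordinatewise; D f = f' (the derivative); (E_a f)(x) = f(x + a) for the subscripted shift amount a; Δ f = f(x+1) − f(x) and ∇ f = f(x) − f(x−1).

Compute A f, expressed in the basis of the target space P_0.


the result is g(x) = -9

Δ f = 9x^2 + 9x + 3
∇ f = 9x^2 - 9x + 3
E_{1/2} f = 3x^3 + (9/2)x^2 + (9/4)x + 51/8
(Δ + ∇ + E_{1/2}) f = 3x^3 + (45/2)x^2 + (9/4)x + 99/8
D (Δ + ∇ + E_{1/2}) f = 9x^2 + 45x + 9/4
E_{3} (Δ + ∇ + E_{1/2}) f = 3x^3 + (99/2)x^2 + (873/4)x + 2421/8
∇ (Δ + ∇ + E_{1/2}) f = 9x^2 + 36x - 69/4
(D + E_{3} + ∇) (Δ + ∇ + E_{1/2}) f = 3x^3 + (135/2)x^2 + (1197/4)x + 2301/8
∇ ((D + E_{3} + ∇) ∘ (Δ + ∇ + E_{1/2})) f = 9x^2 + 126x + 939/4
D ∇ ((D + E_{3} + ∇) ∘ (Δ + ∇ + E_{1/2})) f = 18x + 126
∇ D ∇ ((D + E_{3} + ∇) ∘ (Δ + ∇ + E_{1/2})) f = 18
(-(1/2)(∇ ∘ D ∘ ∇)) ((D + E_{3} + ∇) ∘ (Δ + ∇ + E_{1/2})) f = -9


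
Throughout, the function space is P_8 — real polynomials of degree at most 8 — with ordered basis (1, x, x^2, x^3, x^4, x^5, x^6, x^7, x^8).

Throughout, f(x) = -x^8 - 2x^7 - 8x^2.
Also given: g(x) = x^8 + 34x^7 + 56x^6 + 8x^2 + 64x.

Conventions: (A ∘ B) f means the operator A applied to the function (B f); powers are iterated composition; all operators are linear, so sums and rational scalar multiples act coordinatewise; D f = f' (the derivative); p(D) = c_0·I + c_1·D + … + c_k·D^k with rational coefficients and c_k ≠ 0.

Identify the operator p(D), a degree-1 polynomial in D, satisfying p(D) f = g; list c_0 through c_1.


D^0 f = -x^8 - 2x^7 - 8x^2
D^1 f = -8x^7 - 14x^6 - 16x
matching coefficients of g against c_0 f + c_1 Df + … from the top degree down determines the c_i
solution: c_0 = -1, c_1 = -4

c_0 = -1, c_1 = -4


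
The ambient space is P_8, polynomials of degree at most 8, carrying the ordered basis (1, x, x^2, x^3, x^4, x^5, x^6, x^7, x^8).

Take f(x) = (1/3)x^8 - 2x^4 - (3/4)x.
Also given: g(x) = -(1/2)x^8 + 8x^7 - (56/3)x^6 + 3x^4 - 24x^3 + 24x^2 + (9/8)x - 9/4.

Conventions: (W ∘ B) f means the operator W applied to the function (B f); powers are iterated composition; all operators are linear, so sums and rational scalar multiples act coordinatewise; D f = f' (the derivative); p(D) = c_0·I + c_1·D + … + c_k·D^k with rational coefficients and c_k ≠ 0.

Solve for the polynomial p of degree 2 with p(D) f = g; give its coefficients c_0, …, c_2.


p(D) = -(3/2)·I + 3·D − D^2, i.e. c_0 = -3/2, c_1 = 3, c_2 = -1

D^0 f = (1/3)x^8 - 2x^4 - (3/4)x
D^1 f = (8/3)x^7 - 8x^3 - 3/4
D^2 f = (56/3)x^6 - 24x^2
matching coefficients of g against c_0 f + c_1 Df + … from the top degree down determines the c_i
solution: c_0 = -3/2, c_1 = 3, c_2 = -1


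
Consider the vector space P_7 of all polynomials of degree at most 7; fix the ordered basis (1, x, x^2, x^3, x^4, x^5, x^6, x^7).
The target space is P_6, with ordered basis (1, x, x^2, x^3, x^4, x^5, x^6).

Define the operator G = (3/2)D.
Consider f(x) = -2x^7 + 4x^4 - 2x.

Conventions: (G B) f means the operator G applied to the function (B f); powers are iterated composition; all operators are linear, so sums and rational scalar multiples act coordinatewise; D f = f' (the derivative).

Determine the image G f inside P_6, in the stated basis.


D f = -14x^6 + 16x^3 - 2
((3/2)D) f = -21x^6 + 24x^3 - 3

g(x) = -21x^6 + 24x^3 - 3


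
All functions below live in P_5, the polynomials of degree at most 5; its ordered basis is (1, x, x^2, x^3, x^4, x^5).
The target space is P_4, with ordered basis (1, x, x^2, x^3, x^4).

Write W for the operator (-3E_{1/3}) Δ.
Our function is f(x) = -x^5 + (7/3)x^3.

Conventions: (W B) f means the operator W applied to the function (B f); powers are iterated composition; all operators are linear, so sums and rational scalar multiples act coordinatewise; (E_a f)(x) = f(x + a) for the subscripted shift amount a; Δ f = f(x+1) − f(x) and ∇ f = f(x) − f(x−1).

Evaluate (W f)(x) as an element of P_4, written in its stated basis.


g(x) = 15x^4 + 50x^3 + 49x^2 + (110/9)x - 100/27

Δ f = -5x^4 - 10x^3 - 3x^2 + 2x + 4/3
E_{1/3} Δ f = -5x^4 - (50/3)x^3 - (49/3)x^2 - (110/27)x + 100/81
(-3E_{1/3}) Δ f = 15x^4 + 50x^3 + 49x^2 + (110/9)x - 100/27


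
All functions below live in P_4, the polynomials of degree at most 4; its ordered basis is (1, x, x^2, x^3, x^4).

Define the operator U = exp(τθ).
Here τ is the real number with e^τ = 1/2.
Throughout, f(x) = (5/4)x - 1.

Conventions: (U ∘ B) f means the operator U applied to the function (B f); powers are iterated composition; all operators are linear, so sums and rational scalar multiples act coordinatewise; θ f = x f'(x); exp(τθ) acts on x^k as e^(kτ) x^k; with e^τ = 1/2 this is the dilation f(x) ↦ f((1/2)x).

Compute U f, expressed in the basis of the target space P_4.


g(x) = (5/8)x - 1

exp(τθ) x^k = e^(kτ) x^k; with e^τ = 1/2 this sends x^k to (1/2)^k x^k
x ↦ 1/2 x
applying this coordinatewise to f: exp(τθ) f = (5/8)x - 1


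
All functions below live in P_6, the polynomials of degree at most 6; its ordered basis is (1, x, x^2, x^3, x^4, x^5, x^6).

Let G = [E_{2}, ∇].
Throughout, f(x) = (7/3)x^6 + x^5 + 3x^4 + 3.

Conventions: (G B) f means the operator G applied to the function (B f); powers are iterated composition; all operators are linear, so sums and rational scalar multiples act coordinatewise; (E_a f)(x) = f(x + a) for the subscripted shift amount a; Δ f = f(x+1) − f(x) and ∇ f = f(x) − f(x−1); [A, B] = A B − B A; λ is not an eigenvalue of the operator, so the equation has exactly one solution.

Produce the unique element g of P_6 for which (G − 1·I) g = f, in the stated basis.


g(x) = -(7/3)x^6 - x^5 - 3x^4 - 3

write g with unknown coordinates in the stated basis and equate coefficients in (G − 1·I) g = f
solving from the highest basis element down gives g = -(7/3)x^6 - x^5 - 3x^4 - 3
check: G g = 0
so G g − 1·g = (7/3)x^6 + x^5 + 3x^4 + 3 = f ✓


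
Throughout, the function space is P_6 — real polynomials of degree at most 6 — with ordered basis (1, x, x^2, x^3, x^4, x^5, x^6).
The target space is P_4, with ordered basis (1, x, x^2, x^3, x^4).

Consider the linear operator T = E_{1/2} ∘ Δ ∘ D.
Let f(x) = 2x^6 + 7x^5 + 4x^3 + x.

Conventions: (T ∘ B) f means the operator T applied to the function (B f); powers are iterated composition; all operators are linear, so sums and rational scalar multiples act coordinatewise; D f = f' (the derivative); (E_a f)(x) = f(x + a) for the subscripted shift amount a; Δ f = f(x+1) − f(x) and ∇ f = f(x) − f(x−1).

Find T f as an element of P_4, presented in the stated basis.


g(x) = 60x^4 + 380x^3 + 810x^2 + 779x + 1159/4

D f = 12x^5 + 35x^4 + 12x^2 + 1
Δ D f = 60x^4 + 260x^3 + 330x^2 + 224x + 59
E_{1/2} Δ D f = 60x^4 + 380x^3 + 810x^2 + 779x + 1159/4


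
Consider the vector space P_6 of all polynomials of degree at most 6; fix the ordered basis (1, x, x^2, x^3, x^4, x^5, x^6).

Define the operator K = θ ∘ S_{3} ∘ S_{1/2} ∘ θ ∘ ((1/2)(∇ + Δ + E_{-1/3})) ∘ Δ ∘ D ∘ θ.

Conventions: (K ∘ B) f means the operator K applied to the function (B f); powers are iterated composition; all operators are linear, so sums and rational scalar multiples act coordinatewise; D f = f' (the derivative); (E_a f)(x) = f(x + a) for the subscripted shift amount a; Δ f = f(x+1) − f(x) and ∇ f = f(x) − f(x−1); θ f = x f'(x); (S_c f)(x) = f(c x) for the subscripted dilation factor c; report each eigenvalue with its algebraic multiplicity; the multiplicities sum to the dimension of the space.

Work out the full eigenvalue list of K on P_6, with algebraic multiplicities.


image of 1: 0
image of x: 0
image of x^2: 0
image of x^3: (27/2)x
image of x^4: 216x^2 + 156x
image of x^5: (6075/4)x^3 + 2925x^2 + 475x
image of x^6: 7290x^4 + (47385/2)x^3 + 10260x^2 + 2185x
the matrix is upper triangular; its diagonal is (0, 0, 0, 0, 0, 0, 0)
for a triangular matrix the eigenvalues are the diagonal entries, with algebraic multiplicity their repetition count

λ = 0 (multiplicity 7)


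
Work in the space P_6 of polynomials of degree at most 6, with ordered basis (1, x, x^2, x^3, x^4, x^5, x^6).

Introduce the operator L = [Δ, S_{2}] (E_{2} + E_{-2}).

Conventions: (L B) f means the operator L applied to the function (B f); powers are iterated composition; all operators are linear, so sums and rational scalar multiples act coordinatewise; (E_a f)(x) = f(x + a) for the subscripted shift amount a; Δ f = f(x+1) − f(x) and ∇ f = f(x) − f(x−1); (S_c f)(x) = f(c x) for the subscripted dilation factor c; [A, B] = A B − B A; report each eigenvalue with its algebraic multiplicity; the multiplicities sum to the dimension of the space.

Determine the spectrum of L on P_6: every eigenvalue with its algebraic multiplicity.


image of 1: 0
image of x: 2
image of x^2: 8x + 6
image of x^3: 24x^2 + 36x + 38
image of x^4: 64x^3 + 144x^2 + 304x + 174
image of x^5: 160x^4 + 480x^3 + 1520x^2 + 1740x + 782
image of x^6: 384x^5 + 1440x^4 + 6080x^3 + 10440x^2 + 9384x + 3366
the matrix is upper triangular; its diagonal is (0, 0, 0, 0, 0, 0, 0)
for a triangular matrix the eigenvalues are the diagonal entries, with algebraic multiplicity their repetition count

λ = 0 (multiplicity 7)


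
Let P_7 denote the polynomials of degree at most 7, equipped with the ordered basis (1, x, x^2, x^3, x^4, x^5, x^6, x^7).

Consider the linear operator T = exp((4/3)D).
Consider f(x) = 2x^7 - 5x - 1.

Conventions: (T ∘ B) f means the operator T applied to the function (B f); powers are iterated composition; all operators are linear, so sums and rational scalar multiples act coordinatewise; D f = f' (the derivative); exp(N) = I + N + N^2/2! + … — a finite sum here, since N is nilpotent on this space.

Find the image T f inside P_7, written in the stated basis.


the result is g(x) = 2x^7 + (56/3)x^6 + (224/3)x^5 + (4480/27)x^4 + (17920/81)x^3 + (14336/81)x^2 + (53699/729)x + 16001/2187

order-1 term: (56/3)x^6 - 20/3
order-2 term: (224/3)x^5
order-3 term: (4480/27)x^4
order-4 term: (17920/81)x^3
order-5 term: (14336/81)x^2
order-6 term: (57344/729)x
order-7 term: 32768/2187
the series for exp((4/3)D) f terminates at order 7
exp((4/3)D) f = 2x^7 + (56/3)x^6 + (224/3)x^5 + (4480/27)x^4 + (17920/81)x^3 + (14336/81)x^2 + (53699/729)x + 16001/2187


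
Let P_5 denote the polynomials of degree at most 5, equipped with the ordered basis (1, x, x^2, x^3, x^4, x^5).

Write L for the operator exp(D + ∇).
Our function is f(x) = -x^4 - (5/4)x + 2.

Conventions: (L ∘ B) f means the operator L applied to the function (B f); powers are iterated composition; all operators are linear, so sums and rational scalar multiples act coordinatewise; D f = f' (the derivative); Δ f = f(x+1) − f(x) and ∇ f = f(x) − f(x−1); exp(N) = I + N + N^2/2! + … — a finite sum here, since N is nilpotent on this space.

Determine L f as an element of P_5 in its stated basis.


g(x) = -x^4 - 8x^3 - 18x^2 - (53/4)x - 5/2

order-1 term: -8x^3 + 6x^2 - 4x - 3/2
order-2 term: -24x^2 + 24x - 11
order-3 term: -32x + 24
order-4 term: -16
the series for exp(D + ∇) f terminates at order 4
exp(D + ∇) f = -x^4 - 8x^3 - 18x^2 - (53/4)x - 5/2


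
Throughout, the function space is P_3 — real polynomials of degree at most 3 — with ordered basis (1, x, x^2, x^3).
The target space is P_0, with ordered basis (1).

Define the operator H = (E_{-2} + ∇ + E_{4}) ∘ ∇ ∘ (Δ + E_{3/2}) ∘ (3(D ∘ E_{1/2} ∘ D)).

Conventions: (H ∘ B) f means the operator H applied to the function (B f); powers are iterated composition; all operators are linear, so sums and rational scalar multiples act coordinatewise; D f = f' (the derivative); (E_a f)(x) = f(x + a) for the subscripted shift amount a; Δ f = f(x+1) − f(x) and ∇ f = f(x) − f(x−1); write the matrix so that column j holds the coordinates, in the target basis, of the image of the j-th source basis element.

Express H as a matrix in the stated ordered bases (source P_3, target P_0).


image of 1: 0
image of x: 0
image of x^2: 0
image of x^3: 36
each image's coordinates form column j of the matrix

the matrix is [[0, 0, 0, 36]] (rows listed top to bottom)


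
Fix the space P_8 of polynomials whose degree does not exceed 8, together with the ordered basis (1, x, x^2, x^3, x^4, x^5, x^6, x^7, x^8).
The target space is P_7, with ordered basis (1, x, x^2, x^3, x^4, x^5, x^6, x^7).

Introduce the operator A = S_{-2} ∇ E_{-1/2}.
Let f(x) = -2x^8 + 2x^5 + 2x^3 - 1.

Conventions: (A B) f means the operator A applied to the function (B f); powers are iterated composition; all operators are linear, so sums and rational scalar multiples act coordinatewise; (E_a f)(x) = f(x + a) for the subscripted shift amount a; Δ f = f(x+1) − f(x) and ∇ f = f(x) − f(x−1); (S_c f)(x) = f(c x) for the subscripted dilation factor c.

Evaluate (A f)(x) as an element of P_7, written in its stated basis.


the result is g(x) = 2048x^7 + 7168x^6 + 11648x^5 + 11360x^4 + 7096x^3 + 2832x^2 + (1341/2)x + 583/8

E_{-1/2} f = -2x^8 + 8x^7 - 14x^6 + 16x^5 - (55/4)x^4 + (21/2)x^3 - (51/8)x^2 + (9/4)x - 169/128
∇ E_{-1/2} f = -16x^7 + 112x^6 - 364x^5 + 710x^4 - 887x^3 + 708x^2 - (1341/4)x + 583/8
S_{-2} ∇ E_{-1/2} f = 2048x^7 + 7168x^6 + 11648x^5 + 11360x^4 + 7096x^3 + 2832x^2 + (1341/2)x + 583/8


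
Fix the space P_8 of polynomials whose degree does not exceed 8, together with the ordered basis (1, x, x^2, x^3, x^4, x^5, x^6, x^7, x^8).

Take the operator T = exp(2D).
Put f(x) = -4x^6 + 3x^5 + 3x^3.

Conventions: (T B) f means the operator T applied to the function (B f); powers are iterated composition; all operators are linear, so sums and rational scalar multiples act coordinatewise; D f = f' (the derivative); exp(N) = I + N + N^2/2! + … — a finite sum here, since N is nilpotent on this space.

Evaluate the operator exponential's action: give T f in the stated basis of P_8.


order-1 term: -48x^5 + 30x^4 + 18x^2
order-2 term: -240x^4 + 120x^3 + 36x
order-3 term: -640x^3 + 240x^2 + 24
order-4 term: -960x^2 + 240x
order-5 term: -768x + 96
order-6 term: -256
the series for exp(2D) f terminates at order 6
exp(2D) f = -4x^6 - 45x^5 - 210x^4 - 517x^3 - 702x^2 - 492x - 136

the image equals g(x) = -4x^6 - 45x^5 - 210x^4 - 517x^3 - 702x^2 - 492x - 136


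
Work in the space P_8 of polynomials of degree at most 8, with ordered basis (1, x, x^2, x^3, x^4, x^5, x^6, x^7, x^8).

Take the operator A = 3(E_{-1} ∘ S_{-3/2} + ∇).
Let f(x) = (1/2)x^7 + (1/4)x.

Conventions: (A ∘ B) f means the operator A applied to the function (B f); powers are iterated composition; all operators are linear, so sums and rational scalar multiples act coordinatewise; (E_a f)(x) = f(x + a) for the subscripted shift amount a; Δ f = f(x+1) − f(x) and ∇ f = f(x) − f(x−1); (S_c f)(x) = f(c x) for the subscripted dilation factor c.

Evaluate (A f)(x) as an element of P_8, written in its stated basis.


S_{-3/2} f = -(2187/256)x^7 - (3/8)x
E_{-1} S_{-3/2} f = -(2187/256)x^7 + (15309/256)x^6 - (45927/256)x^5 + (76545/256)x^4 - (76545/256)x^3 + (45927/256)x^2 - (15405/256)x + 2283/256
∇ f = (7/2)x^6 - (21/2)x^5 + (35/2)x^4 - (35/2)x^3 + (21/2)x^2 - (7/2)x + 3/4
(E_{-1} ∘ S_{-3/2} + ∇) f = -(2187/256)x^7 + (16205/256)x^6 - (48615/256)x^5 + (81025/256)x^4 - (81025/256)x^3 + (48615/256)x^2 - (16301/256)x + 2475/256
(3(E_{-1} ∘ S_{-3/2} + ∇)) f = -(6561/256)x^7 + (48615/256)x^6 - (145845/256)x^5 + (243075/256)x^4 - (243075/256)x^3 + (145845/256)x^2 - (48903/256)x + 7425/256

the result is g(x) = -(6561/256)x^7 + (48615/256)x^6 - (145845/256)x^5 + (243075/256)x^4 - (243075/256)x^3 + (145845/256)x^2 - (48903/256)x + 7425/256


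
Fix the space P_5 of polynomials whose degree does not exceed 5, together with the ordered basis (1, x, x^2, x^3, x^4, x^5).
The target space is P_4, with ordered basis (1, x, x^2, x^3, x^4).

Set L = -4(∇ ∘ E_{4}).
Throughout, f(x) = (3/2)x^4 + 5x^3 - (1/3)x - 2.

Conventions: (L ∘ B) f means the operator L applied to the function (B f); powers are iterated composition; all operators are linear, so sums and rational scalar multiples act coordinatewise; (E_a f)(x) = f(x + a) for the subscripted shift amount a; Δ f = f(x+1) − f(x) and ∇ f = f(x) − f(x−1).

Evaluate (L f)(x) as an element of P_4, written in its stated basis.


E_{4} f = (3/2)x^4 + 29x^3 + 204x^2 + (1871/3)x + 2102/3
∇ E_{4} f = 6x^3 + 78x^2 + 327x + 2683/6
(-4(∇ ∘ E_{4})) f = -24x^3 - 312x^2 - 1308x - 5366/3

the image equals g(x) = -24x^3 - 312x^2 - 1308x - 5366/3


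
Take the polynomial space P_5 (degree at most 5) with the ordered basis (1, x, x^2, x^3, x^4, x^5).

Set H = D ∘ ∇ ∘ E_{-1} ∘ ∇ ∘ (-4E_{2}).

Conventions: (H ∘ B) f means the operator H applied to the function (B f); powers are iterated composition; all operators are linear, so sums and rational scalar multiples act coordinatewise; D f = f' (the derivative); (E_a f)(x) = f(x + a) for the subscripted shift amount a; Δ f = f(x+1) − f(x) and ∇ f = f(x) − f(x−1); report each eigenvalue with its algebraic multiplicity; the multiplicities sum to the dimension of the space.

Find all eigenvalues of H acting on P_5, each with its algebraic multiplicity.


λ = 0 (multiplicity 6)

image of 1: 0
image of x: 0
image of x^2: 0
image of x^3: -24
image of x^4: -96x
image of x^5: -240x^2 - 40
the matrix is upper triangular; its diagonal is (0, 0, 0, 0, 0, 0)
for a triangular matrix the eigenvalues are the diagonal entries, with algebraic multiplicity their repetition count


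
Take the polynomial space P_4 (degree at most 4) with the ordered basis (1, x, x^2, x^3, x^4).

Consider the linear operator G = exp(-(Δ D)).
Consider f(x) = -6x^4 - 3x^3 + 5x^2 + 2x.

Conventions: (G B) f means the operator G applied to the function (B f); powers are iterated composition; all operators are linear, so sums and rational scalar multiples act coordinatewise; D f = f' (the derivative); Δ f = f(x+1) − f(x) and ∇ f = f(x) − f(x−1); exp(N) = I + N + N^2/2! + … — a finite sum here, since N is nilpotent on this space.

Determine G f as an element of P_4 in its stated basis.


order-1 term: 72x^2 + 90x + 23
order-2 term: -72
the series for exp(-(Δ D)) f terminates at order 2
exp(-(Δ D)) f = -6x^4 - 3x^3 + 77x^2 + 92x - 49

g(x) = -6x^4 - 3x^3 + 77x^2 + 92x - 49


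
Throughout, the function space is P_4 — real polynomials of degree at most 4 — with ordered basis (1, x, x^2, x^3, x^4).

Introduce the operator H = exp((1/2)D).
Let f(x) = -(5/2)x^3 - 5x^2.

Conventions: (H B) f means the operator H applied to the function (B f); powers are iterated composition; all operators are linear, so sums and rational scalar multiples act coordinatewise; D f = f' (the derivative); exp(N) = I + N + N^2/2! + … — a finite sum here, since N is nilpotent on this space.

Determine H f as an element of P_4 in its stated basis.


order-1 term: -(15/4)x^2 - 5x
order-2 term: -(15/8)x - 5/4
order-3 term: -5/16
the series for exp((1/2)D) f terminates at order 3
exp((1/2)D) f = -(5/2)x^3 - (35/4)x^2 - (55/8)x - 25/16

g(x) = -(5/2)x^3 - (35/4)x^2 - (55/8)x - 25/16


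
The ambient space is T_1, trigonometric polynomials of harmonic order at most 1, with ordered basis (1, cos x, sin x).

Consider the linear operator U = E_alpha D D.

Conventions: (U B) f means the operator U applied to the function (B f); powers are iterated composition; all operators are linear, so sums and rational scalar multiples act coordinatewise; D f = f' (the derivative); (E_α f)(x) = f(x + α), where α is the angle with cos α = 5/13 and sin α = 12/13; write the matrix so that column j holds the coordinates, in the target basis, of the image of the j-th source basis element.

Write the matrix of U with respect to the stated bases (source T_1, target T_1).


the matrix is [[0, 0, 0]; [0, -5/13, -12/13]; [0, 12/13, -5/13]] (rows listed top to bottom)

image of 1: 0
image of cos x: -(5/13)cos x + (12/13)sin x
image of sin x: -(12/13)cos x - (5/13)sin x
each image's coordinates form column j of the matrix


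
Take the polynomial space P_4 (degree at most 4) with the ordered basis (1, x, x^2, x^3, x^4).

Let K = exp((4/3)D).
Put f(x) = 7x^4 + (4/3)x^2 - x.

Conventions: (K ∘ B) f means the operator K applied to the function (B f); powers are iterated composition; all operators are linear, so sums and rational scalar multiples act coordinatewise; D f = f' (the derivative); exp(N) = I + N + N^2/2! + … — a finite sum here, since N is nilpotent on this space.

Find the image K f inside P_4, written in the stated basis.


order-1 term: (112/3)x^3 + (32/9)x - 4/3
order-2 term: (224/3)x^2 + 64/27
order-3 term: (1792/27)x
order-4 term: 1792/81
the series for exp((4/3)D) f terminates at order 4
exp((4/3)D) f = 7x^4 + (112/3)x^3 + 76x^2 + (1861/27)x + 1876/81

g(x) = 7x^4 + (112/3)x^3 + 76x^2 + (1861/27)x + 1876/81


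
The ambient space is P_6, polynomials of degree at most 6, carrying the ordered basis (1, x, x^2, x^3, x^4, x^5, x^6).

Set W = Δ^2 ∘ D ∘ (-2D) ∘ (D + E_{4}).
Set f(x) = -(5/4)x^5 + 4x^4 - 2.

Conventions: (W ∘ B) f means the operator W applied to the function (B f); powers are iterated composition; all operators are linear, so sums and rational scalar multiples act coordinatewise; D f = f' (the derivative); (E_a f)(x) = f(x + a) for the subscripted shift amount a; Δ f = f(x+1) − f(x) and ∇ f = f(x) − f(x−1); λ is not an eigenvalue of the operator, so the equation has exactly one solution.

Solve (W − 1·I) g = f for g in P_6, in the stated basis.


g(x) = (5/4)x^5 - 4x^4 - 300x - 1606

write g with unknown coordinates in the stated basis and equate coefficients in (W − 1·I) g = f
solving from the highest basis element down gives g = (5/4)x^5 - 4x^4 - 300x - 1606
check: W g = -300x - 1608
so W g − 1·g = -(5/4)x^5 + 4x^4 - 2 = f ✓


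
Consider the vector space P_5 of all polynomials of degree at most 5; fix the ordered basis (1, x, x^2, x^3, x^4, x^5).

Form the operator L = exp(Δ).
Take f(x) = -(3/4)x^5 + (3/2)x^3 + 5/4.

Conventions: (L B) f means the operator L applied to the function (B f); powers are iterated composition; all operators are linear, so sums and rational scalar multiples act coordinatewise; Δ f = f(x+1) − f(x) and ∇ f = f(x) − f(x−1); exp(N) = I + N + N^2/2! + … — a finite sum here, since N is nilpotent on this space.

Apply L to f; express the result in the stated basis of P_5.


the image equals g(x) = -(3/4)x^5 - (15/4)x^4 - (27/2)x^3 - 33x^2 - (189/4)x - 121/4

order-1 term: -(15/4)x^4 - (15/2)x^3 - 3x^2 + (3/4)x + 3/4
order-2 term: -(15/2)x^3 - (45/2)x^2 - (87/4)x - 27/4
order-3 term: -(15/2)x^2 - (45/2)x - 69/4
order-4 term: -(15/4)x - 15/2
order-5 term: -3/4
the series for exp(Δ) f terminates at order 5
exp(Δ) f = -(3/4)x^5 - (15/4)x^4 - (27/2)x^3 - 33x^2 - (189/4)x - 121/4
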